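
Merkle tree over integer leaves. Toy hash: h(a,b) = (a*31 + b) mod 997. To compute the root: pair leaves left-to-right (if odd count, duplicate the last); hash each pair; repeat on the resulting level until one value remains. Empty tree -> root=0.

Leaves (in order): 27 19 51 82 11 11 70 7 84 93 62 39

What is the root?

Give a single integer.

L0: [27, 19, 51, 82, 11, 11, 70, 7, 84, 93, 62, 39]
L1: h(27,19)=(27*31+19)%997=856 h(51,82)=(51*31+82)%997=666 h(11,11)=(11*31+11)%997=352 h(70,7)=(70*31+7)%997=183 h(84,93)=(84*31+93)%997=703 h(62,39)=(62*31+39)%997=964 -> [856, 666, 352, 183, 703, 964]
L2: h(856,666)=(856*31+666)%997=283 h(352,183)=(352*31+183)%997=128 h(703,964)=(703*31+964)%997=823 -> [283, 128, 823]
L3: h(283,128)=(283*31+128)%997=925 h(823,823)=(823*31+823)%997=414 -> [925, 414]
L4: h(925,414)=(925*31+414)%997=176 -> [176]

Answer: 176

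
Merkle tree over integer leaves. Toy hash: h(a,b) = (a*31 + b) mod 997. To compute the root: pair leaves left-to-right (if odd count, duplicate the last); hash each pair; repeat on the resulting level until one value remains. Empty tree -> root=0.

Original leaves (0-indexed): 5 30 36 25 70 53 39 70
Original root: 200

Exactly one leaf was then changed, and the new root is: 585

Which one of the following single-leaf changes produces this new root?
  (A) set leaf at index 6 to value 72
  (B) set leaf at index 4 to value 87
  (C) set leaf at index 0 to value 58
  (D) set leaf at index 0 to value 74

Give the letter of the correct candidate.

Answer: B

Derivation:
Original leaves: [5, 30, 36, 25, 70, 53, 39, 70]
Target new root: 585
Try each candidate change and compute the resulting root:
Candidate A: set leaf[6] = 72 -> leaves = [5, 30, 36, 25, 70, 53, 72, 70]
  L0: [5, 30, 36, 25, 70, 53, 72, 70]
  L1: h(5,30)=(5*31+30)%997=185 h(36,25)=(36*31+25)%997=144 h(70,53)=(70*31+53)%997=229 h(72,70)=(72*31+70)%997=308 -> [185, 144, 229, 308]
  L2: h(185,144)=(185*31+144)%997=894 h(229,308)=(229*31+308)%997=428 -> [894, 428]
  L3: h(894,428)=(894*31+428)%997=226 -> [226]
  root = 226 != target 585
Candidate B: set leaf[4] = 87 -> leaves = [5, 30, 36, 25, 87, 53, 39, 70]
  L0: [5, 30, 36, 25, 87, 53, 39, 70]
  L1: h(5,30)=(5*31+30)%997=185 h(36,25)=(36*31+25)%997=144 h(87,53)=(87*31+53)%997=756 h(39,70)=(39*31+70)%997=282 -> [185, 144, 756, 282]
  L2: h(185,144)=(185*31+144)%997=894 h(756,282)=(756*31+282)%997=787 -> [894, 787]
  L3: h(894,787)=(894*31+787)%997=585 -> [585]
  root = 585 == target 585  ** MATCH **
Candidate C: set leaf[0] = 58 -> leaves = [58, 30, 36, 25, 70, 53, 39, 70]
  L0: [58, 30, 36, 25, 70, 53, 39, 70]
  L1: h(58,30)=(58*31+30)%997=831 h(36,25)=(36*31+25)%997=144 h(70,53)=(70*31+53)%997=229 h(39,70)=(39*31+70)%997=282 -> [831, 144, 229, 282]
  L2: h(831,144)=(831*31+144)%997=980 h(229,282)=(229*31+282)%997=402 -> [980, 402]
  L3: h(980,402)=(980*31+402)%997=872 -> [872]
  root = 872 != target 585
Candidate D: set leaf[0] = 74 -> leaves = [74, 30, 36, 25, 70, 53, 39, 70]
  L0: [74, 30, 36, 25, 70, 53, 39, 70]
  L1: h(74,30)=(74*31+30)%997=330 h(36,25)=(36*31+25)%997=144 h(70,53)=(70*31+53)%997=229 h(39,70)=(39*31+70)%997=282 -> [330, 144, 229, 282]
  L2: h(330,144)=(330*31+144)%997=404 h(229,282)=(229*31+282)%997=402 -> [404, 402]
  L3: h(404,402)=(404*31+402)%997=962 -> [962]
  root = 962 != target 585
Candidate B produces the target root.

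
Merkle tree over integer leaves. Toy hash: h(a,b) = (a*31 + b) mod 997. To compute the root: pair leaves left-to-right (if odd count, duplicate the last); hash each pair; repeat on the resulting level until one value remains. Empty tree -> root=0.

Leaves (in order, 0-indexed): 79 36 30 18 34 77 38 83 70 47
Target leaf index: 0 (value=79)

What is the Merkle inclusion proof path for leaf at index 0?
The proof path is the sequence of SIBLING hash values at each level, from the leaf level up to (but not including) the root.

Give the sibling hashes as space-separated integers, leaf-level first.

L0 (leaves): [79, 36, 30, 18, 34, 77, 38, 83, 70, 47], target index=0
L1: h(79,36)=(79*31+36)%997=491 [pair 0] h(30,18)=(30*31+18)%997=948 [pair 1] h(34,77)=(34*31+77)%997=134 [pair 2] h(38,83)=(38*31+83)%997=264 [pair 3] h(70,47)=(70*31+47)%997=223 [pair 4] -> [491, 948, 134, 264, 223]
  Sibling for proof at L0: 36
L2: h(491,948)=(491*31+948)%997=217 [pair 0] h(134,264)=(134*31+264)%997=430 [pair 1] h(223,223)=(223*31+223)%997=157 [pair 2] -> [217, 430, 157]
  Sibling for proof at L1: 948
L3: h(217,430)=(217*31+430)%997=178 [pair 0] h(157,157)=(157*31+157)%997=39 [pair 1] -> [178, 39]
  Sibling for proof at L2: 430
L4: h(178,39)=(178*31+39)%997=572 [pair 0] -> [572]
  Sibling for proof at L3: 39
Root: 572
Proof path (sibling hashes from leaf to root): [36, 948, 430, 39]

Answer: 36 948 430 39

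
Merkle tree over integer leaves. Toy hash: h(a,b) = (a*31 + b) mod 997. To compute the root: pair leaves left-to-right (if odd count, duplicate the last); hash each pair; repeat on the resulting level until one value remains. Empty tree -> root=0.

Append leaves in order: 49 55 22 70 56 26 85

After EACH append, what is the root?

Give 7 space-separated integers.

After append 49 (leaves=[49]):
  L0: [49]
  root=49
After append 55 (leaves=[49, 55]):
  L0: [49, 55]
  L1: h(49,55)=(49*31+55)%997=577 -> [577]
  root=577
After append 22 (leaves=[49, 55, 22]):
  L0: [49, 55, 22]
  L1: h(49,55)=(49*31+55)%997=577 h(22,22)=(22*31+22)%997=704 -> [577, 704]
  L2: h(577,704)=(577*31+704)%997=645 -> [645]
  root=645
After append 70 (leaves=[49, 55, 22, 70]):
  L0: [49, 55, 22, 70]
  L1: h(49,55)=(49*31+55)%997=577 h(22,70)=(22*31+70)%997=752 -> [577, 752]
  L2: h(577,752)=(577*31+752)%997=693 -> [693]
  root=693
After append 56 (leaves=[49, 55, 22, 70, 56]):
  L0: [49, 55, 22, 70, 56]
  L1: h(49,55)=(49*31+55)%997=577 h(22,70)=(22*31+70)%997=752 h(56,56)=(56*31+56)%997=795 -> [577, 752, 795]
  L2: h(577,752)=(577*31+752)%997=693 h(795,795)=(795*31+795)%997=515 -> [693, 515]
  L3: h(693,515)=(693*31+515)%997=64 -> [64]
  root=64
After append 26 (leaves=[49, 55, 22, 70, 56, 26]):
  L0: [49, 55, 22, 70, 56, 26]
  L1: h(49,55)=(49*31+55)%997=577 h(22,70)=(22*31+70)%997=752 h(56,26)=(56*31+26)%997=765 -> [577, 752, 765]
  L2: h(577,752)=(577*31+752)%997=693 h(765,765)=(765*31+765)%997=552 -> [693, 552]
  L3: h(693,552)=(693*31+552)%997=101 -> [101]
  root=101
After append 85 (leaves=[49, 55, 22, 70, 56, 26, 85]):
  L0: [49, 55, 22, 70, 56, 26, 85]
  L1: h(49,55)=(49*31+55)%997=577 h(22,70)=(22*31+70)%997=752 h(56,26)=(56*31+26)%997=765 h(85,85)=(85*31+85)%997=726 -> [577, 752, 765, 726]
  L2: h(577,752)=(577*31+752)%997=693 h(765,726)=(765*31+726)%997=513 -> [693, 513]
  L3: h(693,513)=(693*31+513)%997=62 -> [62]
  root=62

Answer: 49 577 645 693 64 101 62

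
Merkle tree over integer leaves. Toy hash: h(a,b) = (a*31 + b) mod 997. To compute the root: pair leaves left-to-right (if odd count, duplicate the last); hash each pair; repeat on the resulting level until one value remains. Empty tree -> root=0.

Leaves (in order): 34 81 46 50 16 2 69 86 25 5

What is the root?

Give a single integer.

Answer: 555

Derivation:
L0: [34, 81, 46, 50, 16, 2, 69, 86, 25, 5]
L1: h(34,81)=(34*31+81)%997=138 h(46,50)=(46*31+50)%997=479 h(16,2)=(16*31+2)%997=498 h(69,86)=(69*31+86)%997=231 h(25,5)=(25*31+5)%997=780 -> [138, 479, 498, 231, 780]
L2: h(138,479)=(138*31+479)%997=769 h(498,231)=(498*31+231)%997=714 h(780,780)=(780*31+780)%997=35 -> [769, 714, 35]
L3: h(769,714)=(769*31+714)%997=625 h(35,35)=(35*31+35)%997=123 -> [625, 123]
L4: h(625,123)=(625*31+123)%997=555 -> [555]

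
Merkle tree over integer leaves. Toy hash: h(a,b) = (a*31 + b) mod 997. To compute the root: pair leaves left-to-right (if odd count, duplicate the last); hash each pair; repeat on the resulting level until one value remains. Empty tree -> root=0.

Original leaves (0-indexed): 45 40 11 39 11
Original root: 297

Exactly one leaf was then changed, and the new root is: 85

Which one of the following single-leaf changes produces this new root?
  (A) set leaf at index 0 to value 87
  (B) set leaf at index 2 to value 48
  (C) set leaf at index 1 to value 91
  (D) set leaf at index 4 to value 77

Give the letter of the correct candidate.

Answer: D

Derivation:
Original leaves: [45, 40, 11, 39, 11]
Target new root: 85
Try each candidate change and compute the resulting root:
Candidate A: set leaf[0] = 87 -> leaves = [87, 40, 11, 39, 11]
  L0: [87, 40, 11, 39, 11]
  L1: h(87,40)=(87*31+40)%997=743 h(11,39)=(11*31+39)%997=380 h(11,11)=(11*31+11)%997=352 -> [743, 380, 352]
  L2: h(743,380)=(743*31+380)%997=482 h(352,352)=(352*31+352)%997=297 -> [482, 297]
  L3: h(482,297)=(482*31+297)%997=284 -> [284]
  root = 284 != target 85
Candidate B: set leaf[2] = 48 -> leaves = [45, 40, 48, 39, 11]
  L0: [45, 40, 48, 39, 11]
  L1: h(45,40)=(45*31+40)%997=438 h(48,39)=(48*31+39)%997=530 h(11,11)=(11*31+11)%997=352 -> [438, 530, 352]
  L2: h(438,530)=(438*31+530)%997=150 h(352,352)=(352*31+352)%997=297 -> [150, 297]
  L3: h(150,297)=(150*31+297)%997=959 -> [959]
  root = 959 != target 85
Candidate C: set leaf[1] = 91 -> leaves = [45, 91, 11, 39, 11]
  L0: [45, 91, 11, 39, 11]
  L1: h(45,91)=(45*31+91)%997=489 h(11,39)=(11*31+39)%997=380 h(11,11)=(11*31+11)%997=352 -> [489, 380, 352]
  L2: h(489,380)=(489*31+380)%997=584 h(352,352)=(352*31+352)%997=297 -> [584, 297]
  L3: h(584,297)=(584*31+297)%997=455 -> [455]
  root = 455 != target 85
Candidate D: set leaf[4] = 77 -> leaves = [45, 40, 11, 39, 77]
  L0: [45, 40, 11, 39, 77]
  L1: h(45,40)=(45*31+40)%997=438 h(11,39)=(11*31+39)%997=380 h(77,77)=(77*31+77)%997=470 -> [438, 380, 470]
  L2: h(438,380)=(438*31+380)%997=0 h(470,470)=(470*31+470)%997=85 -> [0, 85]
  L3: h(0,85)=(0*31+85)%997=85 -> [85]
  root = 85 == target 85  ** MATCH **
Candidate D produces the target root.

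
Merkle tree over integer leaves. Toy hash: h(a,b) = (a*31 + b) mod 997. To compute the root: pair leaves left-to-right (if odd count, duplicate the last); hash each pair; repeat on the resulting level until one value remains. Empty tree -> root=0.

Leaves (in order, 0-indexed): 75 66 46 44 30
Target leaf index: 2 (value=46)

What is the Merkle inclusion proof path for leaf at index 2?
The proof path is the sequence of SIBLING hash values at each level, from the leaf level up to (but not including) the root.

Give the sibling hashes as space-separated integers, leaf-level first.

Answer: 44 397 810

Derivation:
L0 (leaves): [75, 66, 46, 44, 30], target index=2
L1: h(75,66)=(75*31+66)%997=397 [pair 0] h(46,44)=(46*31+44)%997=473 [pair 1] h(30,30)=(30*31+30)%997=960 [pair 2] -> [397, 473, 960]
  Sibling for proof at L0: 44
L2: h(397,473)=(397*31+473)%997=816 [pair 0] h(960,960)=(960*31+960)%997=810 [pair 1] -> [816, 810]
  Sibling for proof at L1: 397
L3: h(816,810)=(816*31+810)%997=184 [pair 0] -> [184]
  Sibling for proof at L2: 810
Root: 184
Proof path (sibling hashes from leaf to root): [44, 397, 810]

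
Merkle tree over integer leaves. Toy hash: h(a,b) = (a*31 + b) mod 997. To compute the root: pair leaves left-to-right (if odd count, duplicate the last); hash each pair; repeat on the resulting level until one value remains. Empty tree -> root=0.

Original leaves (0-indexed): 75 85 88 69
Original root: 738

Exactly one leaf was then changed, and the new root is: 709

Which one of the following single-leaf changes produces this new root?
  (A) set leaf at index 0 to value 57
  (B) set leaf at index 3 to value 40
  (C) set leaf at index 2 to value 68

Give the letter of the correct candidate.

Answer: B

Derivation:
Original leaves: [75, 85, 88, 69]
Target new root: 709
Try each candidate change and compute the resulting root:
Candidate A: set leaf[0] = 57 -> leaves = [57, 85, 88, 69]
  L0: [57, 85, 88, 69]
  L1: h(57,85)=(57*31+85)%997=855 h(88,69)=(88*31+69)%997=803 -> [855, 803]
  L2: h(855,803)=(855*31+803)%997=389 -> [389]
  root = 389 != target 709
Candidate B: set leaf[3] = 40 -> leaves = [75, 85, 88, 40]
  L0: [75, 85, 88, 40]
  L1: h(75,85)=(75*31+85)%997=416 h(88,40)=(88*31+40)%997=774 -> [416, 774]
  L2: h(416,774)=(416*31+774)%997=709 -> [709]
  root = 709 == target 709  ** MATCH **
Candidate C: set leaf[2] = 68 -> leaves = [75, 85, 68, 69]
  L0: [75, 85, 68, 69]
  L1: h(75,85)=(75*31+85)%997=416 h(68,69)=(68*31+69)%997=183 -> [416, 183]
  L2: h(416,183)=(416*31+183)%997=118 -> [118]
  root = 118 != target 709
Candidate B produces the target root.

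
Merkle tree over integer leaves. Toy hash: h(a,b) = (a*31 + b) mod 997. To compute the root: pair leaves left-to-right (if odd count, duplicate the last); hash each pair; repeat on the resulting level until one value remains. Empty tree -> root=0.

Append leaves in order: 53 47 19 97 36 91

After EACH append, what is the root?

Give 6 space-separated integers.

After append 53 (leaves=[53]):
  L0: [53]
  root=53
After append 47 (leaves=[53, 47]):
  L0: [53, 47]
  L1: h(53,47)=(53*31+47)%997=693 -> [693]
  root=693
After append 19 (leaves=[53, 47, 19]):
  L0: [53, 47, 19]
  L1: h(53,47)=(53*31+47)%997=693 h(19,19)=(19*31+19)%997=608 -> [693, 608]
  L2: h(693,608)=(693*31+608)%997=157 -> [157]
  root=157
After append 97 (leaves=[53, 47, 19, 97]):
  L0: [53, 47, 19, 97]
  L1: h(53,47)=(53*31+47)%997=693 h(19,97)=(19*31+97)%997=686 -> [693, 686]
  L2: h(693,686)=(693*31+686)%997=235 -> [235]
  root=235
After append 36 (leaves=[53, 47, 19, 97, 36]):
  L0: [53, 47, 19, 97, 36]
  L1: h(53,47)=(53*31+47)%997=693 h(19,97)=(19*31+97)%997=686 h(36,36)=(36*31+36)%997=155 -> [693, 686, 155]
  L2: h(693,686)=(693*31+686)%997=235 h(155,155)=(155*31+155)%997=972 -> [235, 972]
  L3: h(235,972)=(235*31+972)%997=281 -> [281]
  root=281
After append 91 (leaves=[53, 47, 19, 97, 36, 91]):
  L0: [53, 47, 19, 97, 36, 91]
  L1: h(53,47)=(53*31+47)%997=693 h(19,97)=(19*31+97)%997=686 h(36,91)=(36*31+91)%997=210 -> [693, 686, 210]
  L2: h(693,686)=(693*31+686)%997=235 h(210,210)=(210*31+210)%997=738 -> [235, 738]
  L3: h(235,738)=(235*31+738)%997=47 -> [47]
  root=47

Answer: 53 693 157 235 281 47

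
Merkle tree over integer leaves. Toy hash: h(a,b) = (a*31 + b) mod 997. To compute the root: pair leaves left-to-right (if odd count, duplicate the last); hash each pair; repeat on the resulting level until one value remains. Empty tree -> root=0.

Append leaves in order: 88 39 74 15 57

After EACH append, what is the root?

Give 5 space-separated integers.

Answer: 88 773 409 350 425

Derivation:
After append 88 (leaves=[88]):
  L0: [88]
  root=88
After append 39 (leaves=[88, 39]):
  L0: [88, 39]
  L1: h(88,39)=(88*31+39)%997=773 -> [773]
  root=773
After append 74 (leaves=[88, 39, 74]):
  L0: [88, 39, 74]
  L1: h(88,39)=(88*31+39)%997=773 h(74,74)=(74*31+74)%997=374 -> [773, 374]
  L2: h(773,374)=(773*31+374)%997=409 -> [409]
  root=409
After append 15 (leaves=[88, 39, 74, 15]):
  L0: [88, 39, 74, 15]
  L1: h(88,39)=(88*31+39)%997=773 h(74,15)=(74*31+15)%997=315 -> [773, 315]
  L2: h(773,315)=(773*31+315)%997=350 -> [350]
  root=350
After append 57 (leaves=[88, 39, 74, 15, 57]):
  L0: [88, 39, 74, 15, 57]
  L1: h(88,39)=(88*31+39)%997=773 h(74,15)=(74*31+15)%997=315 h(57,57)=(57*31+57)%997=827 -> [773, 315, 827]
  L2: h(773,315)=(773*31+315)%997=350 h(827,827)=(827*31+827)%997=542 -> [350, 542]
  L3: h(350,542)=(350*31+542)%997=425 -> [425]
  root=425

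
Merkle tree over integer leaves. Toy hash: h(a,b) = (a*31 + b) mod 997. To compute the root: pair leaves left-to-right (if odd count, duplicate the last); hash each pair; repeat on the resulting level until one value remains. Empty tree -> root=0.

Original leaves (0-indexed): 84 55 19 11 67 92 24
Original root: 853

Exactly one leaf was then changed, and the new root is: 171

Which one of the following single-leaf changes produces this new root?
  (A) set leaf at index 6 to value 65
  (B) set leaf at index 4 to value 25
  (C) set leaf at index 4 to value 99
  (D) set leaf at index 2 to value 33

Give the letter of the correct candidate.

Answer: A

Derivation:
Original leaves: [84, 55, 19, 11, 67, 92, 24]
Target new root: 171
Try each candidate change and compute the resulting root:
Candidate A: set leaf[6] = 65 -> leaves = [84, 55, 19, 11, 67, 92, 65]
  L0: [84, 55, 19, 11, 67, 92, 65]
  L1: h(84,55)=(84*31+55)%997=665 h(19,11)=(19*31+11)%997=600 h(67,92)=(67*31+92)%997=175 h(65,65)=(65*31+65)%997=86 -> [665, 600, 175, 86]
  L2: h(665,600)=(665*31+600)%997=278 h(175,86)=(175*31+86)%997=526 -> [278, 526]
  L3: h(278,526)=(278*31+526)%997=171 -> [171]
  root = 171 == target 171  ** MATCH **
Candidate B: set leaf[4] = 25 -> leaves = [84, 55, 19, 11, 25, 92, 24]
  L0: [84, 55, 19, 11, 25, 92, 24]
  L1: h(84,55)=(84*31+55)%997=665 h(19,11)=(19*31+11)%997=600 h(25,92)=(25*31+92)%997=867 h(24,24)=(24*31+24)%997=768 -> [665, 600, 867, 768]
  L2: h(665,600)=(665*31+600)%997=278 h(867,768)=(867*31+768)%997=726 -> [278, 726]
  L3: h(278,726)=(278*31+726)%997=371 -> [371]
  root = 371 != target 171
Candidate C: set leaf[4] = 99 -> leaves = [84, 55, 19, 11, 99, 92, 24]
  L0: [84, 55, 19, 11, 99, 92, 24]
  L1: h(84,55)=(84*31+55)%997=665 h(19,11)=(19*31+11)%997=600 h(99,92)=(99*31+92)%997=170 h(24,24)=(24*31+24)%997=768 -> [665, 600, 170, 768]
  L2: h(665,600)=(665*31+600)%997=278 h(170,768)=(170*31+768)%997=56 -> [278, 56]
  L3: h(278,56)=(278*31+56)%997=698 -> [698]
  root = 698 != target 171
Candidate D: set leaf[2] = 33 -> leaves = [84, 55, 33, 11, 67, 92, 24]
  L0: [84, 55, 33, 11, 67, 92, 24]
  L1: h(84,55)=(84*31+55)%997=665 h(33,11)=(33*31+11)%997=37 h(67,92)=(67*31+92)%997=175 h(24,24)=(24*31+24)%997=768 -> [665, 37, 175, 768]
  L2: h(665,37)=(665*31+37)%997=712 h(175,768)=(175*31+768)%997=211 -> [712, 211]
  L3: h(712,211)=(712*31+211)%997=349 -> [349]
  root = 349 != target 171
Candidate A produces the target root.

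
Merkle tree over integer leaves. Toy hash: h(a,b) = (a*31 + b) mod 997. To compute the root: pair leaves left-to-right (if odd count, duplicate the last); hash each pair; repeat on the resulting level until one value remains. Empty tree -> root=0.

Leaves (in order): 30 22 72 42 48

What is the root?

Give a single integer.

Answer: 629

Derivation:
L0: [30, 22, 72, 42, 48]
L1: h(30,22)=(30*31+22)%997=952 h(72,42)=(72*31+42)%997=280 h(48,48)=(48*31+48)%997=539 -> [952, 280, 539]
L2: h(952,280)=(952*31+280)%997=879 h(539,539)=(539*31+539)%997=299 -> [879, 299]
L3: h(879,299)=(879*31+299)%997=629 -> [629]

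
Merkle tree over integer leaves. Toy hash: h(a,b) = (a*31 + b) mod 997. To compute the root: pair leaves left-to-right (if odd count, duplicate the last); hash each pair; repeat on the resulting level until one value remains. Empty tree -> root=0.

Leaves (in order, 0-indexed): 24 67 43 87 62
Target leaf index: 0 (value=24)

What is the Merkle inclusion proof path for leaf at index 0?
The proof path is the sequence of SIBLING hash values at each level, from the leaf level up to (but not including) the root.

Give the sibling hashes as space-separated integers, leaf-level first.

Answer: 67 423 677

Derivation:
L0 (leaves): [24, 67, 43, 87, 62], target index=0
L1: h(24,67)=(24*31+67)%997=811 [pair 0] h(43,87)=(43*31+87)%997=423 [pair 1] h(62,62)=(62*31+62)%997=987 [pair 2] -> [811, 423, 987]
  Sibling for proof at L0: 67
L2: h(811,423)=(811*31+423)%997=639 [pair 0] h(987,987)=(987*31+987)%997=677 [pair 1] -> [639, 677]
  Sibling for proof at L1: 423
L3: h(639,677)=(639*31+677)%997=546 [pair 0] -> [546]
  Sibling for proof at L2: 677
Root: 546
Proof path (sibling hashes from leaf to root): [67, 423, 677]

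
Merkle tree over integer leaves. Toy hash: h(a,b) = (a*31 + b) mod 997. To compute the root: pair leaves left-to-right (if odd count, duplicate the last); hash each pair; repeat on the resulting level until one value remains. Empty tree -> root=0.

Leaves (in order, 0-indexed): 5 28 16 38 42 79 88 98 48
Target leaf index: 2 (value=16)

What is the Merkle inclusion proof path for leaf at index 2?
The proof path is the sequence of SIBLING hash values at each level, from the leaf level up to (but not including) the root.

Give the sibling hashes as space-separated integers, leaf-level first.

Answer: 38 183 772 595

Derivation:
L0 (leaves): [5, 28, 16, 38, 42, 79, 88, 98, 48], target index=2
L1: h(5,28)=(5*31+28)%997=183 [pair 0] h(16,38)=(16*31+38)%997=534 [pair 1] h(42,79)=(42*31+79)%997=384 [pair 2] h(88,98)=(88*31+98)%997=832 [pair 3] h(48,48)=(48*31+48)%997=539 [pair 4] -> [183, 534, 384, 832, 539]
  Sibling for proof at L0: 38
L2: h(183,534)=(183*31+534)%997=225 [pair 0] h(384,832)=(384*31+832)%997=772 [pair 1] h(539,539)=(539*31+539)%997=299 [pair 2] -> [225, 772, 299]
  Sibling for proof at L1: 183
L3: h(225,772)=(225*31+772)%997=768 [pair 0] h(299,299)=(299*31+299)%997=595 [pair 1] -> [768, 595]
  Sibling for proof at L2: 772
L4: h(768,595)=(768*31+595)%997=475 [pair 0] -> [475]
  Sibling for proof at L3: 595
Root: 475
Proof path (sibling hashes from leaf to root): [38, 183, 772, 595]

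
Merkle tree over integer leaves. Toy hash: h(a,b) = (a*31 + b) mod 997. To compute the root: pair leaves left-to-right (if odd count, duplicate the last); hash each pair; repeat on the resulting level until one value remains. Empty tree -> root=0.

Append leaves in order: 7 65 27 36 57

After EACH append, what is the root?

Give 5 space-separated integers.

After append 7 (leaves=[7]):
  L0: [7]
  root=7
After append 65 (leaves=[7, 65]):
  L0: [7, 65]
  L1: h(7,65)=(7*31+65)%997=282 -> [282]
  root=282
After append 27 (leaves=[7, 65, 27]):
  L0: [7, 65, 27]
  L1: h(7,65)=(7*31+65)%997=282 h(27,27)=(27*31+27)%997=864 -> [282, 864]
  L2: h(282,864)=(282*31+864)%997=633 -> [633]
  root=633
After append 36 (leaves=[7, 65, 27, 36]):
  L0: [7, 65, 27, 36]
  L1: h(7,65)=(7*31+65)%997=282 h(27,36)=(27*31+36)%997=873 -> [282, 873]
  L2: h(282,873)=(282*31+873)%997=642 -> [642]
  root=642
After append 57 (leaves=[7, 65, 27, 36, 57]):
  L0: [7, 65, 27, 36, 57]
  L1: h(7,65)=(7*31+65)%997=282 h(27,36)=(27*31+36)%997=873 h(57,57)=(57*31+57)%997=827 -> [282, 873, 827]
  L2: h(282,873)=(282*31+873)%997=642 h(827,827)=(827*31+827)%997=542 -> [642, 542]
  L3: h(642,542)=(642*31+542)%997=504 -> [504]
  root=504

Answer: 7 282 633 642 504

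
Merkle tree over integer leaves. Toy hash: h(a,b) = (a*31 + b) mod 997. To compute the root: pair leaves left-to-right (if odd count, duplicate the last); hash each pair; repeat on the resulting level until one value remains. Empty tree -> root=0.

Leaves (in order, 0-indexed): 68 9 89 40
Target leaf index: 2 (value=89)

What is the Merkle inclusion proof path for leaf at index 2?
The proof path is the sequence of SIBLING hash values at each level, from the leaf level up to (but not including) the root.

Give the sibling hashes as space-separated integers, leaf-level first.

Answer: 40 123

Derivation:
L0 (leaves): [68, 9, 89, 40], target index=2
L1: h(68,9)=(68*31+9)%997=123 [pair 0] h(89,40)=(89*31+40)%997=805 [pair 1] -> [123, 805]
  Sibling for proof at L0: 40
L2: h(123,805)=(123*31+805)%997=630 [pair 0] -> [630]
  Sibling for proof at L1: 123
Root: 630
Proof path (sibling hashes from leaf to root): [40, 123]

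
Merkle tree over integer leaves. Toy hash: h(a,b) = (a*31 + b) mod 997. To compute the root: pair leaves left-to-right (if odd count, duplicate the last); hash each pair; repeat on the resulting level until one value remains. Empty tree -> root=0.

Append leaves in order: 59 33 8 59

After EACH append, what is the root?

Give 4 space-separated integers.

After append 59 (leaves=[59]):
  L0: [59]
  root=59
After append 33 (leaves=[59, 33]):
  L0: [59, 33]
  L1: h(59,33)=(59*31+33)%997=865 -> [865]
  root=865
After append 8 (leaves=[59, 33, 8]):
  L0: [59, 33, 8]
  L1: h(59,33)=(59*31+33)%997=865 h(8,8)=(8*31+8)%997=256 -> [865, 256]
  L2: h(865,256)=(865*31+256)%997=152 -> [152]
  root=152
After append 59 (leaves=[59, 33, 8, 59]):
  L0: [59, 33, 8, 59]
  L1: h(59,33)=(59*31+33)%997=865 h(8,59)=(8*31+59)%997=307 -> [865, 307]
  L2: h(865,307)=(865*31+307)%997=203 -> [203]
  root=203

Answer: 59 865 152 203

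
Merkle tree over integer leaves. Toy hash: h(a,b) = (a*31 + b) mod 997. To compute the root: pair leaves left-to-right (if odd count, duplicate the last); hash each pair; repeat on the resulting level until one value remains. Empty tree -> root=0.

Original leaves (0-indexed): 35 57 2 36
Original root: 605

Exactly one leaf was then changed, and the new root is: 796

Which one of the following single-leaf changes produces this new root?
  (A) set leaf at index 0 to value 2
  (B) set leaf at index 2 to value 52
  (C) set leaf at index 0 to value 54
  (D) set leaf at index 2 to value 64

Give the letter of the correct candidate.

Answer: A

Derivation:
Original leaves: [35, 57, 2, 36]
Target new root: 796
Try each candidate change and compute the resulting root:
Candidate A: set leaf[0] = 2 -> leaves = [2, 57, 2, 36]
  L0: [2, 57, 2, 36]
  L1: h(2,57)=(2*31+57)%997=119 h(2,36)=(2*31+36)%997=98 -> [119, 98]
  L2: h(119,98)=(119*31+98)%997=796 -> [796]
  root = 796 == target 796  ** MATCH **
Candidate B: set leaf[2] = 52 -> leaves = [35, 57, 52, 36]
  L0: [35, 57, 52, 36]
  L1: h(35,57)=(35*31+57)%997=145 h(52,36)=(52*31+36)%997=651 -> [145, 651]
  L2: h(145,651)=(145*31+651)%997=161 -> [161]
  root = 161 != target 796
Candidate C: set leaf[0] = 54 -> leaves = [54, 57, 2, 36]
  L0: [54, 57, 2, 36]
  L1: h(54,57)=(54*31+57)%997=734 h(2,36)=(2*31+36)%997=98 -> [734, 98]
  L2: h(734,98)=(734*31+98)%997=918 -> [918]
  root = 918 != target 796
Candidate D: set leaf[2] = 64 -> leaves = [35, 57, 64, 36]
  L0: [35, 57, 64, 36]
  L1: h(35,57)=(35*31+57)%997=145 h(64,36)=(64*31+36)%997=26 -> [145, 26]
  L2: h(145,26)=(145*31+26)%997=533 -> [533]
  root = 533 != target 796
Candidate A produces the target root.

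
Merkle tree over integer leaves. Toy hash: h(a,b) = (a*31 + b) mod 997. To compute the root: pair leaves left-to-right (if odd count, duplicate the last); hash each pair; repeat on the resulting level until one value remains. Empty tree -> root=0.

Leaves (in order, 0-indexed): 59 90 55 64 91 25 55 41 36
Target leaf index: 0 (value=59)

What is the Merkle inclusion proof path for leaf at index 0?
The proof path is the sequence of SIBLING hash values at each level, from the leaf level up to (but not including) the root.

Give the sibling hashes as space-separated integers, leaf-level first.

Answer: 90 772 242 197

Derivation:
L0 (leaves): [59, 90, 55, 64, 91, 25, 55, 41, 36], target index=0
L1: h(59,90)=(59*31+90)%997=922 [pair 0] h(55,64)=(55*31+64)%997=772 [pair 1] h(91,25)=(91*31+25)%997=852 [pair 2] h(55,41)=(55*31+41)%997=749 [pair 3] h(36,36)=(36*31+36)%997=155 [pair 4] -> [922, 772, 852, 749, 155]
  Sibling for proof at L0: 90
L2: h(922,772)=(922*31+772)%997=441 [pair 0] h(852,749)=(852*31+749)%997=242 [pair 1] h(155,155)=(155*31+155)%997=972 [pair 2] -> [441, 242, 972]
  Sibling for proof at L1: 772
L3: h(441,242)=(441*31+242)%997=952 [pair 0] h(972,972)=(972*31+972)%997=197 [pair 1] -> [952, 197]
  Sibling for proof at L2: 242
L4: h(952,197)=(952*31+197)%997=796 [pair 0] -> [796]
  Sibling for proof at L3: 197
Root: 796
Proof path (sibling hashes from leaf to root): [90, 772, 242, 197]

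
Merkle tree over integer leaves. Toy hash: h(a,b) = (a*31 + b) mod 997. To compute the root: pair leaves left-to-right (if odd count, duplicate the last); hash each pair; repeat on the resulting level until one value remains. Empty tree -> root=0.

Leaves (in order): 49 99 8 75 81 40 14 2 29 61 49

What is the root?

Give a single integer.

Answer: 172

Derivation:
L0: [49, 99, 8, 75, 81, 40, 14, 2, 29, 61, 49]
L1: h(49,99)=(49*31+99)%997=621 h(8,75)=(8*31+75)%997=323 h(81,40)=(81*31+40)%997=557 h(14,2)=(14*31+2)%997=436 h(29,61)=(29*31+61)%997=960 h(49,49)=(49*31+49)%997=571 -> [621, 323, 557, 436, 960, 571]
L2: h(621,323)=(621*31+323)%997=631 h(557,436)=(557*31+436)%997=754 h(960,571)=(960*31+571)%997=421 -> [631, 754, 421]
L3: h(631,754)=(631*31+754)%997=375 h(421,421)=(421*31+421)%997=511 -> [375, 511]
L4: h(375,511)=(375*31+511)%997=172 -> [172]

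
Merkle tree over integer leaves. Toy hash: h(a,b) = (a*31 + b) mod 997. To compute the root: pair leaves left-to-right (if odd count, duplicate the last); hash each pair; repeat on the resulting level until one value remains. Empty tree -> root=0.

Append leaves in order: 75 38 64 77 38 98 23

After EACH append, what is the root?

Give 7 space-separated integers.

Answer: 75 369 526 539 786 712 172

Derivation:
After append 75 (leaves=[75]):
  L0: [75]
  root=75
After append 38 (leaves=[75, 38]):
  L0: [75, 38]
  L1: h(75,38)=(75*31+38)%997=369 -> [369]
  root=369
After append 64 (leaves=[75, 38, 64]):
  L0: [75, 38, 64]
  L1: h(75,38)=(75*31+38)%997=369 h(64,64)=(64*31+64)%997=54 -> [369, 54]
  L2: h(369,54)=(369*31+54)%997=526 -> [526]
  root=526
After append 77 (leaves=[75, 38, 64, 77]):
  L0: [75, 38, 64, 77]
  L1: h(75,38)=(75*31+38)%997=369 h(64,77)=(64*31+77)%997=67 -> [369, 67]
  L2: h(369,67)=(369*31+67)%997=539 -> [539]
  root=539
After append 38 (leaves=[75, 38, 64, 77, 38]):
  L0: [75, 38, 64, 77, 38]
  L1: h(75,38)=(75*31+38)%997=369 h(64,77)=(64*31+77)%997=67 h(38,38)=(38*31+38)%997=219 -> [369, 67, 219]
  L2: h(369,67)=(369*31+67)%997=539 h(219,219)=(219*31+219)%997=29 -> [539, 29]
  L3: h(539,29)=(539*31+29)%997=786 -> [786]
  root=786
After append 98 (leaves=[75, 38, 64, 77, 38, 98]):
  L0: [75, 38, 64, 77, 38, 98]
  L1: h(75,38)=(75*31+38)%997=369 h(64,77)=(64*31+77)%997=67 h(38,98)=(38*31+98)%997=279 -> [369, 67, 279]
  L2: h(369,67)=(369*31+67)%997=539 h(279,279)=(279*31+279)%997=952 -> [539, 952]
  L3: h(539,952)=(539*31+952)%997=712 -> [712]
  root=712
After append 23 (leaves=[75, 38, 64, 77, 38, 98, 23]):
  L0: [75, 38, 64, 77, 38, 98, 23]
  L1: h(75,38)=(75*31+38)%997=369 h(64,77)=(64*31+77)%997=67 h(38,98)=(38*31+98)%997=279 h(23,23)=(23*31+23)%997=736 -> [369, 67, 279, 736]
  L2: h(369,67)=(369*31+67)%997=539 h(279,736)=(279*31+736)%997=412 -> [539, 412]
  L3: h(539,412)=(539*31+412)%997=172 -> [172]
  root=172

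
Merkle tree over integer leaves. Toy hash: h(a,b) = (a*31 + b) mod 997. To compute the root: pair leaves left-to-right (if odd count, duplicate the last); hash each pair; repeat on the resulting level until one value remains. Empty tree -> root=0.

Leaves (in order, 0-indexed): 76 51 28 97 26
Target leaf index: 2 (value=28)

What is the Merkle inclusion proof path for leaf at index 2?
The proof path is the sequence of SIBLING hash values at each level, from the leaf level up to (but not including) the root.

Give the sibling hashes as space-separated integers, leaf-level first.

Answer: 97 413 702

Derivation:
L0 (leaves): [76, 51, 28, 97, 26], target index=2
L1: h(76,51)=(76*31+51)%997=413 [pair 0] h(28,97)=(28*31+97)%997=965 [pair 1] h(26,26)=(26*31+26)%997=832 [pair 2] -> [413, 965, 832]
  Sibling for proof at L0: 97
L2: h(413,965)=(413*31+965)%997=807 [pair 0] h(832,832)=(832*31+832)%997=702 [pair 1] -> [807, 702]
  Sibling for proof at L1: 413
L3: h(807,702)=(807*31+702)%997=794 [pair 0] -> [794]
  Sibling for proof at L2: 702
Root: 794
Proof path (sibling hashes from leaf to root): [97, 413, 702]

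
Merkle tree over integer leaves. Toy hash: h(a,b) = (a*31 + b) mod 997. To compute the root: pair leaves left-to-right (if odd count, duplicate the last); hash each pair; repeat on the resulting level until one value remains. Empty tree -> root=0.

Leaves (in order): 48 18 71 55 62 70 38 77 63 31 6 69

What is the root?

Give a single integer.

Answer: 115

Derivation:
L0: [48, 18, 71, 55, 62, 70, 38, 77, 63, 31, 6, 69]
L1: h(48,18)=(48*31+18)%997=509 h(71,55)=(71*31+55)%997=262 h(62,70)=(62*31+70)%997=995 h(38,77)=(38*31+77)%997=258 h(63,31)=(63*31+31)%997=987 h(6,69)=(6*31+69)%997=255 -> [509, 262, 995, 258, 987, 255]
L2: h(509,262)=(509*31+262)%997=89 h(995,258)=(995*31+258)%997=196 h(987,255)=(987*31+255)%997=942 -> [89, 196, 942]
L3: h(89,196)=(89*31+196)%997=961 h(942,942)=(942*31+942)%997=234 -> [961, 234]
L4: h(961,234)=(961*31+234)%997=115 -> [115]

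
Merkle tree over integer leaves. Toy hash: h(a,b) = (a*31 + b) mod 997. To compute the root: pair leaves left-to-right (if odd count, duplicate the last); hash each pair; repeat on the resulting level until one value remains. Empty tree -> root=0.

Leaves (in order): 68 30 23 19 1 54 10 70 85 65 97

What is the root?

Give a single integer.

Answer: 213

Derivation:
L0: [68, 30, 23, 19, 1, 54, 10, 70, 85, 65, 97]
L1: h(68,30)=(68*31+30)%997=144 h(23,19)=(23*31+19)%997=732 h(1,54)=(1*31+54)%997=85 h(10,70)=(10*31+70)%997=380 h(85,65)=(85*31+65)%997=706 h(97,97)=(97*31+97)%997=113 -> [144, 732, 85, 380, 706, 113]
L2: h(144,732)=(144*31+732)%997=211 h(85,380)=(85*31+380)%997=24 h(706,113)=(706*31+113)%997=65 -> [211, 24, 65]
L3: h(211,24)=(211*31+24)%997=583 h(65,65)=(65*31+65)%997=86 -> [583, 86]
L4: h(583,86)=(583*31+86)%997=213 -> [213]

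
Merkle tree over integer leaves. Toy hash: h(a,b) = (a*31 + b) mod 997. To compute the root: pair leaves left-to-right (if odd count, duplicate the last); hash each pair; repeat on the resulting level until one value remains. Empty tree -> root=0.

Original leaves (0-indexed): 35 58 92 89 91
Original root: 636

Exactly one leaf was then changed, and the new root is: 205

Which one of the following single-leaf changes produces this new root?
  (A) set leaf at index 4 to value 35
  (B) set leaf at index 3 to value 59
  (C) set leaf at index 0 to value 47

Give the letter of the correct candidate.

Original leaves: [35, 58, 92, 89, 91]
Target new root: 205
Try each candidate change and compute the resulting root:
Candidate A: set leaf[4] = 35 -> leaves = [35, 58, 92, 89, 35]
  L0: [35, 58, 92, 89, 35]
  L1: h(35,58)=(35*31+58)%997=146 h(92,89)=(92*31+89)%997=947 h(35,35)=(35*31+35)%997=123 -> [146, 947, 123]
  L2: h(146,947)=(146*31+947)%997=488 h(123,123)=(123*31+123)%997=945 -> [488, 945]
  L3: h(488,945)=(488*31+945)%997=121 -> [121]
  root = 121 != target 205
Candidate B: set leaf[3] = 59 -> leaves = [35, 58, 92, 59, 91]
  L0: [35, 58, 92, 59, 91]
  L1: h(35,58)=(35*31+58)%997=146 h(92,59)=(92*31+59)%997=917 h(91,91)=(91*31+91)%997=918 -> [146, 917, 918]
  L2: h(146,917)=(146*31+917)%997=458 h(918,918)=(918*31+918)%997=463 -> [458, 463]
  L3: h(458,463)=(458*31+463)%997=703 -> [703]
  root = 703 != target 205
Candidate C: set leaf[0] = 47 -> leaves = [47, 58, 92, 89, 91]
  L0: [47, 58, 92, 89, 91]
  L1: h(47,58)=(47*31+58)%997=518 h(92,89)=(92*31+89)%997=947 h(91,91)=(91*31+91)%997=918 -> [518, 947, 918]
  L2: h(518,947)=(518*31+947)%997=56 h(918,918)=(918*31+918)%997=463 -> [56, 463]
  L3: h(56,463)=(56*31+463)%997=205 -> [205]
  root = 205 == target 205  ** MATCH **
Candidate C produces the target root.

Answer: C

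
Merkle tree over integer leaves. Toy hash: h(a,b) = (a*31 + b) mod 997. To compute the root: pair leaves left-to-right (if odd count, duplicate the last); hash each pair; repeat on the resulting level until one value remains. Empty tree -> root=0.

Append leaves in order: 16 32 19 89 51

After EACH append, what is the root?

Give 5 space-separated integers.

After append 16 (leaves=[16]):
  L0: [16]
  root=16
After append 32 (leaves=[16, 32]):
  L0: [16, 32]
  L1: h(16,32)=(16*31+32)%997=528 -> [528]
  root=528
After append 19 (leaves=[16, 32, 19]):
  L0: [16, 32, 19]
  L1: h(16,32)=(16*31+32)%997=528 h(19,19)=(19*31+19)%997=608 -> [528, 608]
  L2: h(528,608)=(528*31+608)%997=27 -> [27]
  root=27
After append 89 (leaves=[16, 32, 19, 89]):
  L0: [16, 32, 19, 89]
  L1: h(16,32)=(16*31+32)%997=528 h(19,89)=(19*31+89)%997=678 -> [528, 678]
  L2: h(528,678)=(528*31+678)%997=97 -> [97]
  root=97
After append 51 (leaves=[16, 32, 19, 89, 51]):
  L0: [16, 32, 19, 89, 51]
  L1: h(16,32)=(16*31+32)%997=528 h(19,89)=(19*31+89)%997=678 h(51,51)=(51*31+51)%997=635 -> [528, 678, 635]
  L2: h(528,678)=(528*31+678)%997=97 h(635,635)=(635*31+635)%997=380 -> [97, 380]
  L3: h(97,380)=(97*31+380)%997=396 -> [396]
  root=396

Answer: 16 528 27 97 396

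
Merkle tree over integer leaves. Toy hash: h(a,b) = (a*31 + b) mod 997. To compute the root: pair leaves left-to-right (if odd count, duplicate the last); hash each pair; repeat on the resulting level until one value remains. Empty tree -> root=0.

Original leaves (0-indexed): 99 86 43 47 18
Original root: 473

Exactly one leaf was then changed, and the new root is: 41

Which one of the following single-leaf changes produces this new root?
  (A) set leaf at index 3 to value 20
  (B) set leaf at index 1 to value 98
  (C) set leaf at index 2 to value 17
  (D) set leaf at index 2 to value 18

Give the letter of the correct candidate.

Original leaves: [99, 86, 43, 47, 18]
Target new root: 41
Try each candidate change and compute the resulting root:
Candidate A: set leaf[3] = 20 -> leaves = [99, 86, 43, 20, 18]
  L0: [99, 86, 43, 20, 18]
  L1: h(99,86)=(99*31+86)%997=164 h(43,20)=(43*31+20)%997=356 h(18,18)=(18*31+18)%997=576 -> [164, 356, 576]
  L2: h(164,356)=(164*31+356)%997=455 h(576,576)=(576*31+576)%997=486 -> [455, 486]
  L3: h(455,486)=(455*31+486)%997=633 -> [633]
  root = 633 != target 41
Candidate B: set leaf[1] = 98 -> leaves = [99, 98, 43, 47, 18]
  L0: [99, 98, 43, 47, 18]
  L1: h(99,98)=(99*31+98)%997=176 h(43,47)=(43*31+47)%997=383 h(18,18)=(18*31+18)%997=576 -> [176, 383, 576]
  L2: h(176,383)=(176*31+383)%997=854 h(576,576)=(576*31+576)%997=486 -> [854, 486]
  L3: h(854,486)=(854*31+486)%997=41 -> [41]
  root = 41 == target 41  ** MATCH **
Candidate C: set leaf[2] = 17 -> leaves = [99, 86, 17, 47, 18]
  L0: [99, 86, 17, 47, 18]
  L1: h(99,86)=(99*31+86)%997=164 h(17,47)=(17*31+47)%997=574 h(18,18)=(18*31+18)%997=576 -> [164, 574, 576]
  L2: h(164,574)=(164*31+574)%997=673 h(576,576)=(576*31+576)%997=486 -> [673, 486]
  L3: h(673,486)=(673*31+486)%997=412 -> [412]
  root = 412 != target 41
Candidate D: set leaf[2] = 18 -> leaves = [99, 86, 18, 47, 18]
  L0: [99, 86, 18, 47, 18]
  L1: h(99,86)=(99*31+86)%997=164 h(18,47)=(18*31+47)%997=605 h(18,18)=(18*31+18)%997=576 -> [164, 605, 576]
  L2: h(164,605)=(164*31+605)%997=704 h(576,576)=(576*31+576)%997=486 -> [704, 486]
  L3: h(704,486)=(704*31+486)%997=376 -> [376]
  root = 376 != target 41
Candidate B produces the target root.

Answer: B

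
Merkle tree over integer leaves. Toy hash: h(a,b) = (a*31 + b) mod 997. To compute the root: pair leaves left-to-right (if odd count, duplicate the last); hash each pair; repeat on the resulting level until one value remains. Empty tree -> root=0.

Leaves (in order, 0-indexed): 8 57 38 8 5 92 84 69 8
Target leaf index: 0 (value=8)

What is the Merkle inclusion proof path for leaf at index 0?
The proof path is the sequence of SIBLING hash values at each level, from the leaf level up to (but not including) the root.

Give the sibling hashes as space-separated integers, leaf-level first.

Answer: 57 189 360 930

Derivation:
L0 (leaves): [8, 57, 38, 8, 5, 92, 84, 69, 8], target index=0
L1: h(8,57)=(8*31+57)%997=305 [pair 0] h(38,8)=(38*31+8)%997=189 [pair 1] h(5,92)=(5*31+92)%997=247 [pair 2] h(84,69)=(84*31+69)%997=679 [pair 3] h(8,8)=(8*31+8)%997=256 [pair 4] -> [305, 189, 247, 679, 256]
  Sibling for proof at L0: 57
L2: h(305,189)=(305*31+189)%997=671 [pair 0] h(247,679)=(247*31+679)%997=360 [pair 1] h(256,256)=(256*31+256)%997=216 [pair 2] -> [671, 360, 216]
  Sibling for proof at L1: 189
L3: h(671,360)=(671*31+360)%997=224 [pair 0] h(216,216)=(216*31+216)%997=930 [pair 1] -> [224, 930]
  Sibling for proof at L2: 360
L4: h(224,930)=(224*31+930)%997=895 [pair 0] -> [895]
  Sibling for proof at L3: 930
Root: 895
Proof path (sibling hashes from leaf to root): [57, 189, 360, 930]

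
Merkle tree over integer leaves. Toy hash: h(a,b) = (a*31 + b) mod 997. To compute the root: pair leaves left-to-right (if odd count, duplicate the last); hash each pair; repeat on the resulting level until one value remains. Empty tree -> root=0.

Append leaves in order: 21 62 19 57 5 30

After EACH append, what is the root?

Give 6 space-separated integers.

Answer: 21 713 777 815 475 278

Derivation:
After append 21 (leaves=[21]):
  L0: [21]
  root=21
After append 62 (leaves=[21, 62]):
  L0: [21, 62]
  L1: h(21,62)=(21*31+62)%997=713 -> [713]
  root=713
After append 19 (leaves=[21, 62, 19]):
  L0: [21, 62, 19]
  L1: h(21,62)=(21*31+62)%997=713 h(19,19)=(19*31+19)%997=608 -> [713, 608]
  L2: h(713,608)=(713*31+608)%997=777 -> [777]
  root=777
After append 57 (leaves=[21, 62, 19, 57]):
  L0: [21, 62, 19, 57]
  L1: h(21,62)=(21*31+62)%997=713 h(19,57)=(19*31+57)%997=646 -> [713, 646]
  L2: h(713,646)=(713*31+646)%997=815 -> [815]
  root=815
After append 5 (leaves=[21, 62, 19, 57, 5]):
  L0: [21, 62, 19, 57, 5]
  L1: h(21,62)=(21*31+62)%997=713 h(19,57)=(19*31+57)%997=646 h(5,5)=(5*31+5)%997=160 -> [713, 646, 160]
  L2: h(713,646)=(713*31+646)%997=815 h(160,160)=(160*31+160)%997=135 -> [815, 135]
  L3: h(815,135)=(815*31+135)%997=475 -> [475]
  root=475
After append 30 (leaves=[21, 62, 19, 57, 5, 30]):
  L0: [21, 62, 19, 57, 5, 30]
  L1: h(21,62)=(21*31+62)%997=713 h(19,57)=(19*31+57)%997=646 h(5,30)=(5*31+30)%997=185 -> [713, 646, 185]
  L2: h(713,646)=(713*31+646)%997=815 h(185,185)=(185*31+185)%997=935 -> [815, 935]
  L3: h(815,935)=(815*31+935)%997=278 -> [278]
  root=278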